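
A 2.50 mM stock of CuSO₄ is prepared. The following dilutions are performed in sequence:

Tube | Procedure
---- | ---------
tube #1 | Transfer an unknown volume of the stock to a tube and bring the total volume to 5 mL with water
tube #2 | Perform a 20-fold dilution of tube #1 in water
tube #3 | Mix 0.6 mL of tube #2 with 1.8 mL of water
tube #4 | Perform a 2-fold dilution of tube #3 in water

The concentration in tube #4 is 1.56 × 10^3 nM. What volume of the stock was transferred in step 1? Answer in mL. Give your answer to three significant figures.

Step 1: v brought to 5 mL → factor = 5 mL/v
Step 2: 20-fold → factor 20
Step 3: 0.6 mL + 1.8 mL = 2.4 mL total → factor 2.4/0.6 = 4
Step 4: 2-fold → factor 2
Product of known-step factors = 160
Overall factor = 2.50 mM / (1.56 × 10^3 nM) = 1602.6
Step-1 factor = 1602.6 / 160 = 10.016
v = 5 mL / 10.016 = 0.499 mL

0.499 mL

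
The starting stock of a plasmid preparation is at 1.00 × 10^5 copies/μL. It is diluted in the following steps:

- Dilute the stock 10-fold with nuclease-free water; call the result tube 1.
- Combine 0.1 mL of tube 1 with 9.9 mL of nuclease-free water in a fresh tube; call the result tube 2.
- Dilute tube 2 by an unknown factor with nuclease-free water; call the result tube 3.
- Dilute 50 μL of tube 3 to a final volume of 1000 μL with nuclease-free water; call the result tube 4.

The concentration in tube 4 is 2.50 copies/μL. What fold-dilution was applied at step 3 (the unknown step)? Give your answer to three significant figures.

2.00-fold

Step 1: 10-fold → factor 10
Step 2: 0.1 mL + 9.9 mL = 10 mL total → factor 10/0.1 = 100
Step 3: unknown factor x
Step 4: 50 μL brought to 1000 μL → factor 1000/50 = 20
Product of known-step factors = 20000
Overall factor = 1.00 × 10^5 copies/μL / (2.50 copies/μL) = 40000
x = 40000 / 20000 = 2.00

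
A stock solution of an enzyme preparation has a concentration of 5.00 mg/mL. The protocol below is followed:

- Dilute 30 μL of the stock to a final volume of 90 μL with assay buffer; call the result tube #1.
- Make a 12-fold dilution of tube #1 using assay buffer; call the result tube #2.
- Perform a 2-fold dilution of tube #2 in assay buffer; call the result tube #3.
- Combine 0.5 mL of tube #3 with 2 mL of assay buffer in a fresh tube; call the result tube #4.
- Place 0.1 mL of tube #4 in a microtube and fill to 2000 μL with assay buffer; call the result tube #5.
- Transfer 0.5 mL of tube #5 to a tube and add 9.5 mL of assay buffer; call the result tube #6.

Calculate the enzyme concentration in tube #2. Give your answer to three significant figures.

Step 1: 30 μL brought to 90 μL → factor 90/30 = 3
Step 2: 12-fold → factor 12
Dilution factor through tube #2 = 3 × 12 = 36
[tube #2] = 5.00 mg/mL / 36 = 0.139 mg/mL

0.139 mg/mL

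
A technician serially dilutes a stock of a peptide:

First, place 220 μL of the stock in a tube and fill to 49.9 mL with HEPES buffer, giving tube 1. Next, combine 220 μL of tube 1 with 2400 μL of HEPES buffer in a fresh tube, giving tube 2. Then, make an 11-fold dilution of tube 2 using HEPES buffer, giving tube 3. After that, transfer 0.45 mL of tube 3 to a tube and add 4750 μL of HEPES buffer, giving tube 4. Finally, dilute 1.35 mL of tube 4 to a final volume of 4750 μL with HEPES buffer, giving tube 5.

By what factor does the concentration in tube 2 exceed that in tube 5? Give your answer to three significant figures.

447

Step 1: 220 μL brought to 49.9 mL → factor 49900/220 = 226.82
Step 2: 220 μL + 2400 μL = 2620 μL total → factor 2620/220 = 11.909
Step 3: 11-fold → factor 11
Step 4: 0.45 mL + 4750 μL = 5.2 mL total → factor 5.2/0.45 = 11.556
Step 5: 1.35 mL brought to 4750 μL → factor 4.75/1.35 = 3.5185
Dilution factor to tube 2 = 2701.2; to tube 5 = 1.2081 × 10^6
[tube 2]/[tube 5] = (factor to tube 5)/(factor to tube 2) = 1.2081 × 10^6/2701.2 = 447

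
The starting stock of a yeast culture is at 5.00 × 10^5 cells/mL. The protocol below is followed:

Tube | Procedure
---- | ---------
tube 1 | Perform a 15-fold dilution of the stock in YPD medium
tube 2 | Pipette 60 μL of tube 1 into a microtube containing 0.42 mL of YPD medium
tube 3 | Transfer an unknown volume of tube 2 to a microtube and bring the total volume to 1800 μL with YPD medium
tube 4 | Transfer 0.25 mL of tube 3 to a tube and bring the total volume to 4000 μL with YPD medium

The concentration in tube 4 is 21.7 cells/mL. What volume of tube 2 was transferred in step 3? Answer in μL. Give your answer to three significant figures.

150 μL

Step 1: 15-fold → factor 15
Step 2: 60 μL + 0.42 mL = 480 μL total → factor 480/60 = 8
Step 3: v brought to 1800 μL → factor = 1800 μL/v
Step 4: 0.25 mL brought to 4000 μL → factor 4/0.25 = 16
Product of known-step factors = 1920
Overall factor = 5.00 × 10^5 cells/mL / (21.7 cells/mL) = 23041
Step-3 factor = 23041 / 1920 = 12.001
v = 1800 μL / 12.001 = 150 μL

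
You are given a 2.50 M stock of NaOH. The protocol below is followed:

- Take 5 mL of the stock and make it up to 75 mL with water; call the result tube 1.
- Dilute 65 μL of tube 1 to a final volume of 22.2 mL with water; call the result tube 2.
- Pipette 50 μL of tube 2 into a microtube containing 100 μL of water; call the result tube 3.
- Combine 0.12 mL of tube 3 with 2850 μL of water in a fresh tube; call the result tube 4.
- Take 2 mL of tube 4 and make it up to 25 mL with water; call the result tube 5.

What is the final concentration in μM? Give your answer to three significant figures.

Step 1: 5 mL brought to 75 mL → factor 75/5 = 15
Step 2: 65 μL brought to 22.2 mL → factor 22200/65 = 341.54
Step 3: 50 μL + 100 μL = 150 μL total → factor 150/50 = 3
Step 4: 0.12 mL + 2850 μL = 2.97 mL total → factor 2.97/0.12 = 24.75
Step 5: 2 mL brought to 25 mL → factor 25/2 = 12.5
Overall dilution factor = 15 × 341.54 × 3 × 24.75 × 12.5 = 4.7549 × 10^6
Final = 2.50 M / 4.7549 × 10^6 = 5.258 × 10^-7 M = 0.526 μM

0.526 μM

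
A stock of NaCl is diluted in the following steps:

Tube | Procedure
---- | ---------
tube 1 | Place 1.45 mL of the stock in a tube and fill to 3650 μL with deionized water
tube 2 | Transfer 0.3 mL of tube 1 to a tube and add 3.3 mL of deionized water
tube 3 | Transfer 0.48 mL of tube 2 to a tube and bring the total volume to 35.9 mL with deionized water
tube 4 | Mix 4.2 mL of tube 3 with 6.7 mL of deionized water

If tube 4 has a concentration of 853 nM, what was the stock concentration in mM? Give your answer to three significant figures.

Step 1: 1.45 mL brought to 3650 μL → factor 3.65/1.45 = 2.5172
Step 2: 0.3 mL + 3.3 mL = 3.6 mL total → factor 3.6/0.3 = 12
Step 3: 0.48 mL brought to 35.9 mL → factor 35.9/0.48 = 74.792
Step 4: 4.2 mL + 6.7 mL = 10.9 mL total → factor 10.9/4.2 = 2.5952
Overall dilution factor = 2.5172 × 12 × 74.792 × 2.5952 = 5863.2
Stock = 853 nM × 5863.2 = 5.001 × 10^6 nM = 5.00 mM

5.00 mM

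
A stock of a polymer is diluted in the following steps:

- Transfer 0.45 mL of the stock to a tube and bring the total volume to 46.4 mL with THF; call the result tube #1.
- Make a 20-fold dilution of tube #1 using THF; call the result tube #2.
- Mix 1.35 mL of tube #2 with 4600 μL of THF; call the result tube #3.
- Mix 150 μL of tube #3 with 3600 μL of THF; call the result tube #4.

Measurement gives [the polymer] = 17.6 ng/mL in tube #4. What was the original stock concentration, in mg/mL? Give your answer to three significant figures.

4.00 mg/mL

Step 1: 0.45 mL brought to 46.4 mL → factor 46.4/0.45 = 103.11
Step 2: 20-fold → factor 20
Step 3: 1.35 mL + 4600 μL = 5.95 mL total → factor 5.95/1.35 = 4.4074
Step 4: 150 μL + 3600 μL = 3750 μL total → factor 3750/150 = 25
Overall dilution factor = 103.11 × 20 × 4.4074 × 25 = 2.2723 × 10^5
Stock = 17.6 ng/mL × 2.2723 × 10^5 = 3.999 × 10^6 ng/mL = 4.00 mg/mL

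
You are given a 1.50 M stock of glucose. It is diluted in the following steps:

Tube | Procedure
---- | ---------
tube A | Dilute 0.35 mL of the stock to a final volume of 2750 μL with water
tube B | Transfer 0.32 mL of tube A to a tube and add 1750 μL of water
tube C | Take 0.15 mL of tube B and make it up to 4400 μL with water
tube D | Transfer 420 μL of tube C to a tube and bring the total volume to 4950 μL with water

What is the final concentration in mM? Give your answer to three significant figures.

0.0854 mM

Step 1: 0.35 mL brought to 2750 μL → factor 2.75/0.35 = 7.8571
Step 2: 0.32 mL + 1750 μL = 2.07 mL total → factor 2.07/0.32 = 6.4688
Step 3: 0.15 mL brought to 4400 μL → factor 4.4/0.15 = 29.333
Step 4: 420 μL brought to 4950 μL → factor 4950/420 = 11.786
Overall dilution factor = 7.8571 × 6.4688 × 29.333 × 11.786 = 17571
Final = 1.50 M / 17571 = 8.537 × 10^-5 M = 0.0854 mM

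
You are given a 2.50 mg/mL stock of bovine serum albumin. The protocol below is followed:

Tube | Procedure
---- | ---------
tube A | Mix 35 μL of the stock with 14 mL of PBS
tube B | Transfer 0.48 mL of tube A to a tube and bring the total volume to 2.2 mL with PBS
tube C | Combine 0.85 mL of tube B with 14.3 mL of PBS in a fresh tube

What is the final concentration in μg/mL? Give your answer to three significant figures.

Step 1: 35 μL + 14 mL = 14035 μL total → factor 14035/35 = 401
Step 2: 0.48 mL brought to 2.2 mL → factor 2.2/0.48 = 4.5833
Step 3: 0.85 mL + 14.3 mL = 15.15 mL total → factor 15.15/0.85 = 17.824
Overall dilution factor = 401 × 4.5833 × 17.824 = 32758
Final = 2.50 mg/mL / 32758 = 7.632 × 10^-5 mg/mL = 0.0763 μg/mL

0.0763 μg/mL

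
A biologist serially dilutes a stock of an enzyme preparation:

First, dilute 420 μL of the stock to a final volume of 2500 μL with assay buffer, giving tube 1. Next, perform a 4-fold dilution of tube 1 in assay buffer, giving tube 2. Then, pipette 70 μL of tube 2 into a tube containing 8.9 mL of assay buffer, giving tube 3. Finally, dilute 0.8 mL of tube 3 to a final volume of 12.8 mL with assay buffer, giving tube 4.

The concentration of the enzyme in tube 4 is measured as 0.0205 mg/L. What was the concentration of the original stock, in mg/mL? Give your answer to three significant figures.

1.00 mg/mL

Step 1: 420 μL brought to 2500 μL → factor 2500/420 = 5.9524
Step 2: 4-fold → factor 4
Step 3: 70 μL + 8.9 mL = 8970 μL total → factor 8970/70 = 128.14
Step 4: 0.8 mL brought to 12.8 mL → factor 12.8/0.8 = 16
Overall dilution factor = 5.9524 × 4 × 128.14 × 16 = 48816
Stock = 0.0205 mg/L × 48816 = 1001 mg/L = 1.00 mg/mL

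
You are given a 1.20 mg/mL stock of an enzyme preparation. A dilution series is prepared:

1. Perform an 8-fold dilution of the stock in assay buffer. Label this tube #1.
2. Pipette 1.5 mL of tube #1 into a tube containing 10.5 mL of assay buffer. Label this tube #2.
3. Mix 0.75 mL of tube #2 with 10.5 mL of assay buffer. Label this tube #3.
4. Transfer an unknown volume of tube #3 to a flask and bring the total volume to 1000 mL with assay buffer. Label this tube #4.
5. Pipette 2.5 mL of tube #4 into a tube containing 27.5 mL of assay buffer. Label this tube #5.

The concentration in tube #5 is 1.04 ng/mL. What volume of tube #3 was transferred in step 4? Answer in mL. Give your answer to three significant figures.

Step 1: 8-fold → factor 8
Step 2: 1.5 mL + 10.5 mL = 12 mL total → factor 12/1.5 = 8
Step 3: 0.75 mL + 10.5 mL = 11.25 mL total → factor 11.25/0.75 = 15
Step 4: v brought to 1000 mL → factor = 1000 mL/v
Step 5: 2.5 mL + 27.5 mL = 30 mL total → factor 30/2.5 = 12
Product of known-step factors = 11520
Overall factor = 1.20 mg/mL / (1.04 ng/mL) = 1.1538 × 10^6
Step-4 factor = 1.1538 × 10^6 / 11520 = 100.16
v = 1000 mL / 100.16 = 9.98 mL

9.98 mL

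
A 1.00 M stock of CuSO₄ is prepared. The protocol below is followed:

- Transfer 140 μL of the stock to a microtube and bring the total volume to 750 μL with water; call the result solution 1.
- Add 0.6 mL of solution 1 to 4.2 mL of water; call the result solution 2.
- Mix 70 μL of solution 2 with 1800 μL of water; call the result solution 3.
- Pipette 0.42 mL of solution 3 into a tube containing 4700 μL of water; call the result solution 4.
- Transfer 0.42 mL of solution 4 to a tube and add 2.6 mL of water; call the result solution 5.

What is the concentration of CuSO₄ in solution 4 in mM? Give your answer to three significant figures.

0.0716 mM

Step 1: 140 μL brought to 750 μL → factor 750/140 = 5.3571
Step 2: 0.6 mL + 4.2 mL = 4.8 mL total → factor 4.8/0.6 = 8
Step 3: 70 μL + 1800 μL = 1870 μL total → factor 1870/70 = 26.714
Step 4: 0.42 mL + 4700 μL = 5.12 mL total → factor 5.12/0.42 = 12.19
Dilution factor through solution 4 = 5.3571 × 8 × 26.714 × 12.19 = 13957
[solution 4] = 1.00 M / 13957 = 7.165 × 10^-5 M = 0.0716 mM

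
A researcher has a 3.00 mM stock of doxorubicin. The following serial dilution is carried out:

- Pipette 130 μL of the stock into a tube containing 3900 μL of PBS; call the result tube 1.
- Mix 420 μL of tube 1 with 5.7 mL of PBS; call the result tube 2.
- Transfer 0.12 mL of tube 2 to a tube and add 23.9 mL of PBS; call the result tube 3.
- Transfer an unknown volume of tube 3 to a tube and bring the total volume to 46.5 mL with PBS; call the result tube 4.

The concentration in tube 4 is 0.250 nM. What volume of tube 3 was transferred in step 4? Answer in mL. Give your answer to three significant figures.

Step 1: 130 μL + 3900 μL = 4030 μL total → factor 4030/130 = 31
Step 2: 420 μL + 5.7 mL = 6120 μL total → factor 6120/420 = 14.571
Step 3: 0.12 mL + 23.9 mL = 24.02 mL total → factor 24.02/0.12 = 200.17
Step 4: v brought to 46.5 mL → factor = 46.5 mL/v
Product of known-step factors = 90418
Overall factor = 3.00 mM / (0.250 nM) = 1.2 × 10^7
Step-4 factor = 1.2 × 10^7 / 90418 = 132.72
v = 46.5 mL / 132.72 = 0.350 mL

0.350 mL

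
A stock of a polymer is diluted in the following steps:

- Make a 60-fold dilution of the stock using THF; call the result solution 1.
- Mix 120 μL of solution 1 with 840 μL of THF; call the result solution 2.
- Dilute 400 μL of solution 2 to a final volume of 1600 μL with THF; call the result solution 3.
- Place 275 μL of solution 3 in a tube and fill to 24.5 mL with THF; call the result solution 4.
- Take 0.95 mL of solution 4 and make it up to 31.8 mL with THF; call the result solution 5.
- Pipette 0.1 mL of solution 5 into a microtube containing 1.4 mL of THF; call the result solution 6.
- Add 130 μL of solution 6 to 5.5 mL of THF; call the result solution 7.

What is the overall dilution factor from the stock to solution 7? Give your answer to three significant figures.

3.72 × 10^9

Step 1: 60-fold → factor 60
Step 2: 120 μL + 840 μL = 960 μL total → factor 960/120 = 8
Step 3: 400 μL brought to 1600 μL → factor 1600/400 = 4
Step 4: 275 μL brought to 24.5 mL → factor 24500/275 = 89.091
Step 5: 0.95 mL brought to 31.8 mL → factor 31.8/0.95 = 33.474
Step 6: 0.1 mL + 1.4 mL = 1.5 mL total → factor 1.5/0.1 = 15
Step 7: 130 μL + 5.5 mL = 5630 μL total → factor 5630/130 = 43.308
Overall dilution factor = 60 × 8 × 4 × 89.091 × 33.474 × 15 × 43.308 = 3.7196 × 10^9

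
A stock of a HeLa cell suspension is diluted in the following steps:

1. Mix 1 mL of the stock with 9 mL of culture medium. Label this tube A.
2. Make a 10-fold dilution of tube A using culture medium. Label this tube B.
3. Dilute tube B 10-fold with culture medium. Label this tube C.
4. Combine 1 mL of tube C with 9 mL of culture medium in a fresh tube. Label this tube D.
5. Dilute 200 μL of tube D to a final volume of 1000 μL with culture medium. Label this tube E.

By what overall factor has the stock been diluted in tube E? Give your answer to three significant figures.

Step 1: 1 mL + 9 mL = 10 mL total → factor 10/1 = 10
Step 2: 10-fold → factor 10
Step 3: 10-fold → factor 10
Step 4: 1 mL + 9 mL = 10 mL total → factor 10/1 = 10
Step 5: 200 μL brought to 1000 μL → factor 1000/200 = 5
Overall dilution factor = 10 × 10 × 10 × 10 × 5 = 50000

5.00 × 10^4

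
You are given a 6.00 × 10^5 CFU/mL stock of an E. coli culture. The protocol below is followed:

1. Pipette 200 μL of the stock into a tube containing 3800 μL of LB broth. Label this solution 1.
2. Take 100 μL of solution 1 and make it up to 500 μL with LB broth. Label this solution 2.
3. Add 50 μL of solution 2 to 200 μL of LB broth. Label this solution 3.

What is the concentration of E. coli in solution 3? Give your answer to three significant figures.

1.20 × 10^3 CFU/mL

Step 1: 200 μL + 3800 μL = 4000 μL total → factor 4000/200 = 20
Step 2: 100 μL brought to 500 μL → factor 500/100 = 5
Step 3: 50 μL + 200 μL = 250 μL total → factor 250/50 = 5
Overall dilution factor = 20 × 5 × 5 = 500
Final = 6.00 × 10^5 CFU/mL / 500 = 1.20 × 10^3 CFU/mL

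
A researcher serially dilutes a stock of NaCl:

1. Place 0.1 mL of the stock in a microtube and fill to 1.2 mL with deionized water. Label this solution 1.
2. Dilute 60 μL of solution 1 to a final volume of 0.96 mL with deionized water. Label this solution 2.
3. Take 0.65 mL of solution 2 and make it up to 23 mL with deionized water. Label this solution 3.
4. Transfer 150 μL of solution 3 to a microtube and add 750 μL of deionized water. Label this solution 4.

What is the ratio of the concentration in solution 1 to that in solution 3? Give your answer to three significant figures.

Step 1: 0.1 mL brought to 1.2 mL → factor 1.2/0.1 = 12
Step 2: 60 μL brought to 0.96 mL → factor 960/60 = 16
Step 3: 0.65 mL brought to 23 mL → factor 23/0.65 = 35.385
Dilution factor to solution 1 = 12; to solution 3 = 6793.8
[solution 1]/[solution 3] = (factor to solution 3)/(factor to solution 1) = 6793.8/12 = 566

566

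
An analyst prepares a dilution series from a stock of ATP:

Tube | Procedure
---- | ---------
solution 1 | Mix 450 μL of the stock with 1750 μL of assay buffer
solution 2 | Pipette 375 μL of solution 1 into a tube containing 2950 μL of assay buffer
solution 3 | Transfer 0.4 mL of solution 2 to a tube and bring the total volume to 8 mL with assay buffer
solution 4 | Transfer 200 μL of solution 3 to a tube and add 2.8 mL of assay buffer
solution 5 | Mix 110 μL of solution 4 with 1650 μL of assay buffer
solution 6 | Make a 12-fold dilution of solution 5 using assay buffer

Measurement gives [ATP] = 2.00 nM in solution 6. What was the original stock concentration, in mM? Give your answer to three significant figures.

Step 1: 450 μL + 1750 μL = 2200 μL total → factor 2200/450 = 4.8889
Step 2: 375 μL + 2950 μL = 3325 μL total → factor 3325/375 = 8.8667
Step 3: 0.4 mL brought to 8 mL → factor 8/0.4 = 20
Step 4: 200 μL + 2.8 mL = 3000 μL total → factor 3000/200 = 15
Step 5: 110 μL + 1650 μL = 1760 μL total → factor 1760/110 = 16
Step 6: 12-fold → factor 12
Overall dilution factor = 4.8889 × 8.8667 × 20 × 15 × 16 × 12 = 2.4969 × 10^6
Stock = 2.00 nM × 2.4969 × 10^6 = 4.994 × 10^6 nM = 4.99 mM

4.99 mM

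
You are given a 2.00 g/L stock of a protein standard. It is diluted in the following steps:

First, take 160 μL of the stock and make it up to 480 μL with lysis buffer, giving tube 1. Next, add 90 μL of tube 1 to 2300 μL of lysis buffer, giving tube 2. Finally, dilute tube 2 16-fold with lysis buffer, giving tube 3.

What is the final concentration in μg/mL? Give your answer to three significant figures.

1.57 μg/mL

Step 1: 160 μL brought to 480 μL → factor 480/160 = 3
Step 2: 90 μL + 2300 μL = 2390 μL total → factor 2390/90 = 26.556
Step 3: 16-fold → factor 16
Overall dilution factor = 3 × 26.556 × 16 = 1274.7
Final = 2.00 g/L / 1274.7 = 0.001569 g/L = 1.57 μg/mL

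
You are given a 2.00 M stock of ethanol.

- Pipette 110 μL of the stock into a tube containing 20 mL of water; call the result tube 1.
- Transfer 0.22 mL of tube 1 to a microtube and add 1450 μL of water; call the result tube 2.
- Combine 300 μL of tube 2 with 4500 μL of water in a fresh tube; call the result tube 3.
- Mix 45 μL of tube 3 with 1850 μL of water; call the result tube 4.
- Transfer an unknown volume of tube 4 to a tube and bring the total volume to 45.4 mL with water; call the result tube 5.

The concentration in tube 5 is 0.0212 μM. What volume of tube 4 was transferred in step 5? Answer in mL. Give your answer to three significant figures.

Step 1: 110 μL + 20 mL = 20110 μL total → factor 20110/110 = 182.82
Step 2: 0.22 mL + 1450 μL = 1.67 mL total → factor 1.67/0.22 = 7.5909
Step 3: 300 μL + 4500 μL = 4800 μL total → factor 4800/300 = 16
Step 4: 45 μL + 1850 μL = 1895 μL total → factor 1895/45 = 42.111
Step 5: v brought to 45.4 mL → factor = 45.4 mL/v
Product of known-step factors = 9.3504 × 10^5
Overall factor = 2.00 M / (0.0212 μM) = 9.434 × 10^7
Step-5 factor = 9.434 × 10^7 / 9.3504 × 10^5 = 100.89
v = 45.4 mL / 100.89 = 0.450 mL

0.450 mL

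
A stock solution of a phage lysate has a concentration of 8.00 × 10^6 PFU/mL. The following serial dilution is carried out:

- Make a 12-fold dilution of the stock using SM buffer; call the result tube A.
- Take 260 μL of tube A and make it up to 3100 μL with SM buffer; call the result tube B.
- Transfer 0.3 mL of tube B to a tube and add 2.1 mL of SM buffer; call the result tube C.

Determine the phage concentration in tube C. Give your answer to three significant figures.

6.99 × 10^3 PFU/mL

Step 1: 12-fold → factor 12
Step 2: 260 μL brought to 3100 μL → factor 3100/260 = 11.923
Step 3: 0.3 mL + 2.1 mL = 2.4 mL total → factor 2.4/0.3 = 8
Overall dilution factor = 12 × 11.923 × 8 = 1144.6
Final = 8.00 × 10^6 PFU/mL / 1144.6 = 6.99 × 10^3 PFU/mL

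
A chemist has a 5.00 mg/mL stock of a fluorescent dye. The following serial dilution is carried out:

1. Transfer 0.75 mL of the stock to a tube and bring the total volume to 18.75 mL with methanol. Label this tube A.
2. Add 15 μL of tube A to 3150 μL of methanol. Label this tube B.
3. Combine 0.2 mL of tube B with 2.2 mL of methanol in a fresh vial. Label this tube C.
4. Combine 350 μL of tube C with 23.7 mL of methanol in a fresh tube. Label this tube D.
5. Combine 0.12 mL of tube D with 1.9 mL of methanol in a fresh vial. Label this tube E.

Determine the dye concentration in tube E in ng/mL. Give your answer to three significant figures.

0.0683 ng/mL

Step 1: 0.75 mL brought to 18.75 mL → factor 18.75/0.75 = 25
Step 2: 15 μL + 3150 μL = 3165 μL total → factor 3165/15 = 211
Step 3: 0.2 mL + 2.2 mL = 2.4 mL total → factor 2.4/0.2 = 12
Step 4: 350 μL + 23.7 mL = 24050 μL total → factor 24050/350 = 68.714
Step 5: 0.12 mL + 1.9 mL = 2.02 mL total → factor 2.02/0.12 = 16.833
Overall dilution factor = 25 × 211 × 12 × 68.714 × 16.833 = 7.3219 × 10^7
Final = 5.00 mg/mL / 7.3219 × 10^7 = 6.829 × 10^-8 mg/mL = 0.0683 ng/mL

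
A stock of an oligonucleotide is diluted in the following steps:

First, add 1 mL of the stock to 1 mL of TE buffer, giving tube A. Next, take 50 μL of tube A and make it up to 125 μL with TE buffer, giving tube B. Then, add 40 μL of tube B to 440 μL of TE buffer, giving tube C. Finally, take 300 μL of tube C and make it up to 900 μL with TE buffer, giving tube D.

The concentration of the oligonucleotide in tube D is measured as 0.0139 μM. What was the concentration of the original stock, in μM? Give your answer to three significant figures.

2.50 μM

Step 1: 1 mL + 1 mL = 2 mL total → factor 2/1 = 2
Step 2: 50 μL brought to 125 μL → factor 125/50 = 2.5
Step 3: 40 μL + 440 μL = 480 μL total → factor 480/40 = 12
Step 4: 300 μL brought to 900 μL → factor 900/300 = 3
Overall dilution factor = 2 × 2.5 × 12 × 3 = 180
Stock = 0.0139 μM × 180 = 2.50 μM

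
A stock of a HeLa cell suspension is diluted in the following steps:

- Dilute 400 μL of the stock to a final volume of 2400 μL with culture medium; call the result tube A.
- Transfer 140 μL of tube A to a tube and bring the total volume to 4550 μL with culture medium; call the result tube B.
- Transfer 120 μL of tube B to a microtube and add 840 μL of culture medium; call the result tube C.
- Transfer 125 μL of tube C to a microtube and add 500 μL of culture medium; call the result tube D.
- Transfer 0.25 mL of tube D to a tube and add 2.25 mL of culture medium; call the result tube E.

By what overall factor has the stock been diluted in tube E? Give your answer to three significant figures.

Step 1: 400 μL brought to 2400 μL → factor 2400/400 = 6
Step 2: 140 μL brought to 4550 μL → factor 4550/140 = 32.5
Step 3: 120 μL + 840 μL = 960 μL total → factor 960/120 = 8
Step 4: 125 μL + 500 μL = 625 μL total → factor 625/125 = 5
Step 5: 0.25 mL + 2.25 mL = 2.5 mL total → factor 2.5/0.25 = 10
Overall dilution factor = 6 × 32.5 × 8 × 5 × 10 = 78000

7.80 × 10^4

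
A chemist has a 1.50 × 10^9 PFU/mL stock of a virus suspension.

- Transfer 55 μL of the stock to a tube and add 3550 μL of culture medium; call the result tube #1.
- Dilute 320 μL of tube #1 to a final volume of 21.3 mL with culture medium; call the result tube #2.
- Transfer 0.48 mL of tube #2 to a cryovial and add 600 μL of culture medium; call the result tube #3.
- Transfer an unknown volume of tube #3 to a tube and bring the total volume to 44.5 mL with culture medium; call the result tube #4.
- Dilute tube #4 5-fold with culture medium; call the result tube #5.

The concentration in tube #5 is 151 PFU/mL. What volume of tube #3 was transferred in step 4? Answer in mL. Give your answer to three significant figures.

0.220 mL

Step 1: 55 μL + 3550 μL = 3605 μL total → factor 3605/55 = 65.545
Step 2: 320 μL brought to 21.3 mL → factor 21300/320 = 66.562
Step 3: 0.48 mL + 600 μL = 1.08 mL total → factor 1.08/0.48 = 2.25
Step 4: v brought to 44.5 mL → factor = 44.5 mL/v
Step 5: 5-fold → factor 5
Product of known-step factors = 49082
Overall factor = 1.50 × 10^9 PFU/mL / (151 PFU/mL) = 9.9338 × 10^6
Step-4 factor = 9.9338 × 10^6 / 49082 = 202.39
v = 44.5 mL / 202.39 = 0.220 mL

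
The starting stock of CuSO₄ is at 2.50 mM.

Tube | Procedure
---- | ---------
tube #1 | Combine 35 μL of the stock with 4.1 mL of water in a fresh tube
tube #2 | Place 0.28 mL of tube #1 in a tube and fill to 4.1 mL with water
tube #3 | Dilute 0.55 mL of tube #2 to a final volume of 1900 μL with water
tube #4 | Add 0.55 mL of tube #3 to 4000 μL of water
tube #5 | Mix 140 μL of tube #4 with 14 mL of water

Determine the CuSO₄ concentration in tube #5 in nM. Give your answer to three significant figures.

Step 1: 35 μL + 4.1 mL = 4135 μL total → factor 4135/35 = 118.14
Step 2: 0.28 mL brought to 4.1 mL → factor 4.1/0.28 = 14.643
Step 3: 0.55 mL brought to 1900 μL → factor 1.9/0.55 = 3.4545
Step 4: 0.55 mL + 4000 μL = 4.55 mL total → factor 4.55/0.55 = 8.2727
Step 5: 140 μL + 14 mL = 14140 μL total → factor 14140/140 = 101
Overall dilution factor = 118.14 × 14.643 × 3.4545 × 8.2727 × 101 = 4.9934 × 10^6
Final = 2.50 mM / 4.9934 × 10^6 = 5.007 × 10^-7 mM = 0.501 nM

0.501 nM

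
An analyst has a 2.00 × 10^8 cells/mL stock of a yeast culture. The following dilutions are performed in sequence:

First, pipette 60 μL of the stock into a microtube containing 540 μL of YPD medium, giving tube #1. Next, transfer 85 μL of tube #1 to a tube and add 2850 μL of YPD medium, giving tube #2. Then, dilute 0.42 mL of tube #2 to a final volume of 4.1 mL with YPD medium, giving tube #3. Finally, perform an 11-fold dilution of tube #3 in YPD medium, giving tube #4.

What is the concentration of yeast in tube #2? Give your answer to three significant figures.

5.79 × 10^5 cells/mL

Step 1: 60 μL + 540 μL = 600 μL total → factor 600/60 = 10
Step 2: 85 μL + 2850 μL = 2935 μL total → factor 2935/85 = 34.529
Dilution factor through tube #2 = 10 × 34.529 = 345.29
[tube #2] = 2.00 × 10^8 cells/mL / 345.29 = 5.79 × 10^5 cells/mL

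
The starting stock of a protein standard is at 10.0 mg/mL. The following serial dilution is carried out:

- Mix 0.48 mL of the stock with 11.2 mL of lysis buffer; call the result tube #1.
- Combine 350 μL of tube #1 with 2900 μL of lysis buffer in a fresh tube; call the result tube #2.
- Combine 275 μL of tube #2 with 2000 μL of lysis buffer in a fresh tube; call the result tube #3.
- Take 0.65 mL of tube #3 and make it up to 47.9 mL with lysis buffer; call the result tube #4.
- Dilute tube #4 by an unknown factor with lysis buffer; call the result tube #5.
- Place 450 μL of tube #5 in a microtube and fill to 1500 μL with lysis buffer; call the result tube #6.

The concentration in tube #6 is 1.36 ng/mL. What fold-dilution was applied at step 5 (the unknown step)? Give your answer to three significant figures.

16.0-fold

Step 1: 0.48 mL + 11.2 mL = 11.68 mL total → factor 11.68/0.48 = 24.333
Step 2: 350 μL + 2900 μL = 3250 μL total → factor 3250/350 = 9.2857
Step 3: 275 μL + 2000 μL = 2275 μL total → factor 2275/275 = 8.2727
Step 4: 0.65 mL brought to 47.9 mL → factor 47.9/0.65 = 73.692
Step 5: unknown factor x
Step 6: 450 μL brought to 1500 μL → factor 1500/450 = 3.3333
Product of known-step factors = 4.5916 × 10^5
Overall factor = 10.0 mg/mL / (1.36 ng/mL) = 7.3529 × 10^6
x = 7.3529 × 10^6 / 4.5916 × 10^5 = 16.0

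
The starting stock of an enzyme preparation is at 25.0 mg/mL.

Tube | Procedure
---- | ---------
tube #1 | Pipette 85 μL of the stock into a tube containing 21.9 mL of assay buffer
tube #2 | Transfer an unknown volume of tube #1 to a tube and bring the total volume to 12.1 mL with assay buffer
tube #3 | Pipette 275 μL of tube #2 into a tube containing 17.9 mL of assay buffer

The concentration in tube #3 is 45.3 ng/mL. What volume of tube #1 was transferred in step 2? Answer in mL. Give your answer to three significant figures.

Step 1: 85 μL + 21.9 mL = 21985 μL total → factor 21985/85 = 258.65
Step 2: v brought to 12.1 mL → factor = 12.1 mL/v
Step 3: 275 μL + 17.9 mL = 18175 μL total → factor 18175/275 = 66.091
Product of known-step factors = 17094
Overall factor = 25.0 mg/mL / (45.3 ng/mL) = 5.5188 × 10^5
Step-2 factor = 5.5188 × 10^5 / 17094 = 32.284
v = 12.1 mL / 32.284 = 0.375 mL

0.375 mL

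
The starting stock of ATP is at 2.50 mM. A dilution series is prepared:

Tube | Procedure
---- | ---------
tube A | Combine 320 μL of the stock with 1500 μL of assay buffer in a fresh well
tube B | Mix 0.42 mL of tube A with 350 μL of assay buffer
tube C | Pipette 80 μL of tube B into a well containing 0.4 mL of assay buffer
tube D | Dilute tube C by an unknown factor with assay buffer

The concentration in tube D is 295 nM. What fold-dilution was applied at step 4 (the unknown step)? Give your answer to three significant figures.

135-fold

Step 1: 320 μL + 1500 μL = 1820 μL total → factor 1820/320 = 5.6875
Step 2: 0.42 mL + 350 μL = 0.77 mL total → factor 0.77/0.42 = 1.8333
Step 3: 80 μL + 0.4 mL = 480 μL total → factor 480/80 = 6
Step 4: unknown factor x
Product of known-step factors = 62.562
Overall factor = 2.50 mM / (295 nM) = 8474.6
x = 8474.6 / 62.562 = 135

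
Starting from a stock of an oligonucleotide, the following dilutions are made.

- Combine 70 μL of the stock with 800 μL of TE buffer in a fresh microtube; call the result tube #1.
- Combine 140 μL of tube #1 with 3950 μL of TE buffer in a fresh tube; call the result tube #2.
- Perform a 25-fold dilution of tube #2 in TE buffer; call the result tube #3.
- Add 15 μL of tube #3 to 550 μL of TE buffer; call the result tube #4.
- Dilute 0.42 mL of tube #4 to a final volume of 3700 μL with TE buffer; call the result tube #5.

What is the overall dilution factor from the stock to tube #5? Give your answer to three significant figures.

3.01 × 10^6

Step 1: 70 μL + 800 μL = 870 μL total → factor 870/70 = 12.429
Step 2: 140 μL + 3950 μL = 4090 μL total → factor 4090/140 = 29.214
Step 3: 25-fold → factor 25
Step 4: 15 μL + 550 μL = 565 μL total → factor 565/15 = 37.667
Step 5: 0.42 mL brought to 3700 μL → factor 3.7/0.42 = 8.8095
Overall dilution factor = 12.429 × 29.214 × 25 × 37.667 × 8.8095 = 3.0121 × 10^6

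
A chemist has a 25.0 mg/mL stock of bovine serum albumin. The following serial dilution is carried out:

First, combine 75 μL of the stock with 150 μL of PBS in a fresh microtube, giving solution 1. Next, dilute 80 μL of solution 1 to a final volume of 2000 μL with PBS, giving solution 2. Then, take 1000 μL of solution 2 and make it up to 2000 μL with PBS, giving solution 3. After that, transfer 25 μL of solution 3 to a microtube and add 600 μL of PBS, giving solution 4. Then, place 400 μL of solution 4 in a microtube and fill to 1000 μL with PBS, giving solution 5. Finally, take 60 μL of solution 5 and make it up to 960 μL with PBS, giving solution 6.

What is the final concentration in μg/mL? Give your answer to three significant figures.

0.167 μg/mL

Step 1: 75 μL + 150 μL = 225 μL total → factor 225/75 = 3
Step 2: 80 μL brought to 2000 μL → factor 2000/80 = 25
Step 3: 1000 μL brought to 2000 μL → factor 2000/1000 = 2
Step 4: 25 μL + 600 μL = 625 μL total → factor 625/25 = 25
Step 5: 400 μL brought to 1000 μL → factor 1000/400 = 2.5
Step 6: 60 μL brought to 960 μL → factor 960/60 = 16
Overall dilution factor = 3 × 25 × 2 × 25 × 2.5 × 16 = 1.5 × 10^5
Final = 25.0 mg/mL / 1.5 × 10^5 = 0.0001667 mg/mL = 0.167 μg/mL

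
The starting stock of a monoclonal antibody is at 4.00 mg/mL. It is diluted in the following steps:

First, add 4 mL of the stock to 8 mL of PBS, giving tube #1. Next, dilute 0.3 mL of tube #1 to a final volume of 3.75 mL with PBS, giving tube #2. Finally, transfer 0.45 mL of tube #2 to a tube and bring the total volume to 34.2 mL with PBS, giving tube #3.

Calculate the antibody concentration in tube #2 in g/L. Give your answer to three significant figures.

Step 1: 4 mL + 8 mL = 12 mL total → factor 12/4 = 3
Step 2: 0.3 mL brought to 3.75 mL → factor 3.75/0.3 = 12.5
Dilution factor through tube #2 = 3 × 12.5 = 37.5
[tube #2] = 4.00 mg/mL / 37.5 = 0.1067 mg/mL = 0.107 g/L

0.107 g/L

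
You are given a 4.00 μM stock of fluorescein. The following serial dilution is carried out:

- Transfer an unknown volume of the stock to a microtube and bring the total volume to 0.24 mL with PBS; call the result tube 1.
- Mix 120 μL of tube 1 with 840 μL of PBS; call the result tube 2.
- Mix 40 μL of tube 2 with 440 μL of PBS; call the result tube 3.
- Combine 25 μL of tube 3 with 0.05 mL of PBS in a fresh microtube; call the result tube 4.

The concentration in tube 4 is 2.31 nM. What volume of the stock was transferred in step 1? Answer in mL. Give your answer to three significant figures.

0.0399 mL

Step 1: v brought to 0.24 mL → factor = 0.24 mL/v
Step 2: 120 μL + 840 μL = 960 μL total → factor 960/120 = 8
Step 3: 40 μL + 440 μL = 480 μL total → factor 480/40 = 12
Step 4: 25 μL + 0.05 mL = 75 μL total → factor 75/25 = 3
Product of known-step factors = 288
Overall factor = 4.00 μM / (2.31 nM) = 1731.6
Step-1 factor = 1731.6 / 288 = 6.0125
v = 0.24 mL / 6.0125 = 0.0399 mL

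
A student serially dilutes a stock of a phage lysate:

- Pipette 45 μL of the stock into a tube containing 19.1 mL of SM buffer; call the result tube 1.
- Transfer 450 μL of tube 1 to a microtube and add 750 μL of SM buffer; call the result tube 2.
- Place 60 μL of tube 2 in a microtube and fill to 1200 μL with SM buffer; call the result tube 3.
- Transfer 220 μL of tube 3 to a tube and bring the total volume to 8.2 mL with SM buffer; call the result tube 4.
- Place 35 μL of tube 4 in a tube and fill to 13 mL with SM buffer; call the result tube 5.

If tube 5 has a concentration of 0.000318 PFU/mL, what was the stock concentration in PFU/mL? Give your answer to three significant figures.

9.99 × 10^4 PFU/mL

Step 1: 45 μL + 19.1 mL = 19145 μL total → factor 19145/45 = 425.44
Step 2: 450 μL + 750 μL = 1200 μL total → factor 1200/450 = 2.6667
Step 3: 60 μL brought to 1200 μL → factor 1200/60 = 20
Step 4: 220 μL brought to 8.2 mL → factor 8200/220 = 37.273
Step 5: 35 μL brought to 13 mL → factor 13000/35 = 371.43
Overall dilution factor = 425.44 × 2.6667 × 20 × 37.273 × 371.43 = 3.1413 × 10^8
Stock = 0.000318 PFU/mL × 3.1413 × 10^8 = 9.99 × 10^4 PFU/mL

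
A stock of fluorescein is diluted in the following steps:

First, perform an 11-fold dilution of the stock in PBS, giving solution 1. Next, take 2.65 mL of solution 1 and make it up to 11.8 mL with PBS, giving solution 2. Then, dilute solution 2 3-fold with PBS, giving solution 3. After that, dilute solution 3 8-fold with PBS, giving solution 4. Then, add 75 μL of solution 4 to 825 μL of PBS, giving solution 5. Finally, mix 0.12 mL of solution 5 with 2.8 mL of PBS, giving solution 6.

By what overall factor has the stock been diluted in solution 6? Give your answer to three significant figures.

Step 1: 11-fold → factor 11
Step 2: 2.65 mL brought to 11.8 mL → factor 11.8/2.65 = 4.4528
Step 3: 3-fold → factor 3
Step 4: 8-fold → factor 8
Step 5: 75 μL + 825 μL = 900 μL total → factor 900/75 = 12
Step 6: 0.12 mL + 2.8 mL = 2.92 mL total → factor 2.92/0.12 = 24.333
Overall dilution factor = 11 × 4.4528 × 3 × 8 × 12 × 24.333 = 3.4326 × 10^5

3.43 × 10^5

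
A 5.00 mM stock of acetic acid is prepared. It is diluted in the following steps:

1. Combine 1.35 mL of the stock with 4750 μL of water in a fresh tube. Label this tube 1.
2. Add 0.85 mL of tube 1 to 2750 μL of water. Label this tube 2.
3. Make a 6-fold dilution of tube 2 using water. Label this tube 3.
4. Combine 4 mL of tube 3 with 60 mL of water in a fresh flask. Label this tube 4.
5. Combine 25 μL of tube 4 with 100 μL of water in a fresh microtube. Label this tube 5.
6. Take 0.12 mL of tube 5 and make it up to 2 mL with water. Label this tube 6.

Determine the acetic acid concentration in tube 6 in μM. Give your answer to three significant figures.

Step 1: 1.35 mL + 4750 μL = 6.1 mL total → factor 6.1/1.35 = 4.5185
Step 2: 0.85 mL + 2750 μL = 3.6 mL total → factor 3.6/0.85 = 4.2353
Step 3: 6-fold → factor 6
Step 4: 4 mL + 60 mL = 64 mL total → factor 64/4 = 16
Step 5: 25 μL + 100 μL = 125 μL total → factor 125/25 = 5
Step 6: 0.12 mL brought to 2 mL → factor 2/0.12 = 16.667
Overall dilution factor = 4.5185 × 4.2353 × 6 × 16 × 5 × 16.667 = 1.531 × 10^5
Final = 5.00 mM / 1.531 × 10^5 = 3.266 × 10^-5 mM = 0.0327 μM

0.0327 μM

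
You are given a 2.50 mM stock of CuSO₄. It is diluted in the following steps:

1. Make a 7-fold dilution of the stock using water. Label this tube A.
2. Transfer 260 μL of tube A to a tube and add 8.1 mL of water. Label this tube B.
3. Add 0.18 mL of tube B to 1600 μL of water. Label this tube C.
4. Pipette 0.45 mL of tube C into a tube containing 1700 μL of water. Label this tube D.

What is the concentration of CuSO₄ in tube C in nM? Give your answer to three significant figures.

1.12 × 10^3 nM

Step 1: 7-fold → factor 7
Step 2: 260 μL + 8.1 mL = 8360 μL total → factor 8360/260 = 32.154
Step 3: 0.18 mL + 1600 μL = 1.78 mL total → factor 1.78/0.18 = 9.8889
Dilution factor through tube C = 7 × 32.154 × 9.8889 = 2225.8
[tube C] = 2.50 mM / 2225.8 = 0.001123 mM = 1.12 × 10^3 nM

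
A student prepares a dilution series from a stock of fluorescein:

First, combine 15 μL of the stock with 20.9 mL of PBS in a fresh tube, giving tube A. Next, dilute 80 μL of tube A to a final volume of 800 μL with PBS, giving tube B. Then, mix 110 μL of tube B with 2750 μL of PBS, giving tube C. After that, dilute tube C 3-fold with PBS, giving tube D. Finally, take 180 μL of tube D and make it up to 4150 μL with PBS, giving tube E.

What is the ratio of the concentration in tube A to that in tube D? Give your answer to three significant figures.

Step 1: 15 μL + 20.9 mL = 20915 μL total → factor 20915/15 = 1394.3
Step 2: 80 μL brought to 800 μL → factor 800/80 = 10
Step 3: 110 μL + 2750 μL = 2860 μL total → factor 2860/110 = 26
Step 4: 3-fold → factor 3
Dilution factor to tube A = 1394.3; to tube D = 1.0876 × 10^6
[tube A]/[tube D] = (factor to tube D)/(factor to tube A) = 1.0876 × 10^6/1394.3 = 780

780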